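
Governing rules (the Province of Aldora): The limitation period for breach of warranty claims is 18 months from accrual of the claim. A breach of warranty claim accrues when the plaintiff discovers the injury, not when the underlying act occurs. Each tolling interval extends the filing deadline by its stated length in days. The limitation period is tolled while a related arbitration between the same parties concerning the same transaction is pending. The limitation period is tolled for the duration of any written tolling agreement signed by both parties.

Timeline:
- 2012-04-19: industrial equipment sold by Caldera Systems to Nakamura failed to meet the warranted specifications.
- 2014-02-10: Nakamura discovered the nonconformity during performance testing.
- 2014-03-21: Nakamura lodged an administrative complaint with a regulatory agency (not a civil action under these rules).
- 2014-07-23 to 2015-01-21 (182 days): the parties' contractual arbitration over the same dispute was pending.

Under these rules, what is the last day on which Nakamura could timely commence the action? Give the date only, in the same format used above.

The claim did not accrue until Nakamura discovered the injury on 2014-02-10; the 2012-04-19 act date does not start the clock under the stated rule.
18 months from 2014-02-10 is 2015-08-10.
Because the pending related arbitration ran from 2014-07-23 to 2015-01-21, the deadline is extended by 182 days to 2016-02-08.
The other events in the timeline have no effect on the limitation period under the stated rules.

2016-02-08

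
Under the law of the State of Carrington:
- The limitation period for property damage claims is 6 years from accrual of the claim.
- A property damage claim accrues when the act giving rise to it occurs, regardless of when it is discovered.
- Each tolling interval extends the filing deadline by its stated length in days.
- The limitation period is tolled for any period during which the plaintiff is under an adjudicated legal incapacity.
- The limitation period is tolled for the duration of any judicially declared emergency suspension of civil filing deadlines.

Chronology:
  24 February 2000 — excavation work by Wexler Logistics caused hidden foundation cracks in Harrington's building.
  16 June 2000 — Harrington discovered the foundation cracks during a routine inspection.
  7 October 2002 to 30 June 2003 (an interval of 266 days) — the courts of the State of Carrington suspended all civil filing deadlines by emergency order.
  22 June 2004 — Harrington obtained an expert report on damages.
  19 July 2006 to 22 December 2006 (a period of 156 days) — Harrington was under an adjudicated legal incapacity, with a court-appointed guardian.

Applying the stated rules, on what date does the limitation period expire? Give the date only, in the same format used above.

Because the rule ties accrual to occurrence, the claim accrued on 24 February 2000, not on the 16 June 2000 discovery date.
6 years from 24 February 2000 is 24 February 2006.
Because the emergency suspension of filing deadlines ran from 7 October 2002 to 30 June 2003, the deadline is extended by 266 days to 17 November 2006.
The plaintiff's legal incapacity from 19 July 2006 to 22 December 2006 tolled the period for 156 days, extending the deadline to 22 April 2007.
None of the other events listed affects the running of the period under the stated rules.

22 April 2007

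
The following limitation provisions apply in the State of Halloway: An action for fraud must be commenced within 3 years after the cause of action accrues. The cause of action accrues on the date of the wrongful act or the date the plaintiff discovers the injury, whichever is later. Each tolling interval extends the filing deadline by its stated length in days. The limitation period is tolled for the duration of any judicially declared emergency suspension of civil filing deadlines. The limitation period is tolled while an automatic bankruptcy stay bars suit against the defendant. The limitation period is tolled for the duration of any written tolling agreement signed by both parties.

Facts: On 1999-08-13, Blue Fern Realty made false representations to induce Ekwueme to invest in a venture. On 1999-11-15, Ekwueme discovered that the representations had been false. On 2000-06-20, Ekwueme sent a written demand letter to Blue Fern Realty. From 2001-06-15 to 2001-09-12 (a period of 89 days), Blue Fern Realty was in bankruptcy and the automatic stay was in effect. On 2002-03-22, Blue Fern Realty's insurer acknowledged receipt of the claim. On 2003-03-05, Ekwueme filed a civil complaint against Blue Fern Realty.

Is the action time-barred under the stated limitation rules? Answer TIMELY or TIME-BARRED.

TIME-BARRED

Because discovery on 1999-11-15 post-dates the 1999-08-13 act, accrual under the later-of rule falls on 1999-11-15.
Adding the 3 years base period to 1999-11-15 gives a deadline of 2002-11-15, before any tolling.
The automatic bankruptcy stay from 2001-06-15 to 2001-09-12 tolled the period for 89 days, extending the deadline to 2003-02-12.
Nothing else in the chronology tolls or restarts the period.
Ekwueme filed on 2003-03-05, after the 2003-02-12 deadline, so the action is time-barred.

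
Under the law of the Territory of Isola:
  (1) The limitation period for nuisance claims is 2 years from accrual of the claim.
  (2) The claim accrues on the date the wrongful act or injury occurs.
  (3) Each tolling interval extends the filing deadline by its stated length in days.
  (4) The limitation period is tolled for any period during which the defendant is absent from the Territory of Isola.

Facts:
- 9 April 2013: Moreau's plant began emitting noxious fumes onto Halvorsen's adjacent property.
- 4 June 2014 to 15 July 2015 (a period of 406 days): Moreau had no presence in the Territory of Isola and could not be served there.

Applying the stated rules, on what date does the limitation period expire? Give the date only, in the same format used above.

The claim accrued on 9 April 2013, when the wrongful act occurred.
2 years from 9 April 2013 is 9 April 2015.
Because the defendant's absence from the jurisdiction ran from 4 June 2014 to 15 July 2015, the deadline is extended by 406 days to 19 May 2016.

19 May 2016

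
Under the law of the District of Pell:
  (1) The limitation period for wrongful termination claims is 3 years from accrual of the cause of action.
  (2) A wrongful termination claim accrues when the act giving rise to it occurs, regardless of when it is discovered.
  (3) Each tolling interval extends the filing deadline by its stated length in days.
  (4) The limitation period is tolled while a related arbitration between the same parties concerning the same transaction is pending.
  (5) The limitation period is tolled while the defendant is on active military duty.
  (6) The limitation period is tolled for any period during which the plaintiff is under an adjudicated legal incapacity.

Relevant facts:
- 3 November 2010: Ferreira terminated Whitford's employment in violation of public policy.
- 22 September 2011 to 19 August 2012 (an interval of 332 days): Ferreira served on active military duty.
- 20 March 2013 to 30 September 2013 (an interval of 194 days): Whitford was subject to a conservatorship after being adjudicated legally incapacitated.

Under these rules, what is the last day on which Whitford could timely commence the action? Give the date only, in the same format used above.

13 April 2015

The limitation period began to run on 3 November 2010.
3 years from 3 November 2010 is 3 November 2013.
Because the defendant's active military service ran from 22 September 2011 to 19 August 2012, the deadline is extended by 332 days to 1 October 2014.
The period was tolled for 194 days by the plaintiff's legal incapacity (20 March 2013 to 30 September 2013), pushing the deadline to 13 April 2015.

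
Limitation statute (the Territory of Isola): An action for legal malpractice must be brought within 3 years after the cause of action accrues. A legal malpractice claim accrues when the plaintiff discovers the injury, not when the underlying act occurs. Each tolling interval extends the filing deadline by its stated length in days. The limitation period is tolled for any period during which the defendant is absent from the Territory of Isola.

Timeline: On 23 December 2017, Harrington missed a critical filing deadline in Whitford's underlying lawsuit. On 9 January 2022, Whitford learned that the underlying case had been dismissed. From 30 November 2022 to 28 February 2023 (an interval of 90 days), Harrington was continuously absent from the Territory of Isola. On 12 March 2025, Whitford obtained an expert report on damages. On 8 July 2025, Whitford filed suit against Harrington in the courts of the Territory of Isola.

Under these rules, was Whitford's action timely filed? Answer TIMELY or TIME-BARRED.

TIME-BARRED

Under the discovery rule, the claim accrued on 9 January 2022, when Whitford discovered the injury — not on the 23 December 2017 date of the underlying act.
Adding the 3 years base period to 9 January 2022 gives a deadline of 9 January 2025, before any tolling.
Because the defendant's absence from the jurisdiction ran from 30 November 2022 to 28 February 2023, the deadline is extended by 90 days to 9 April 2025.
Nothing else in the chronology tolls or restarts the period.
Filing on 8 July 2025 missed the 9 April 2025 deadline — the action is time-barred.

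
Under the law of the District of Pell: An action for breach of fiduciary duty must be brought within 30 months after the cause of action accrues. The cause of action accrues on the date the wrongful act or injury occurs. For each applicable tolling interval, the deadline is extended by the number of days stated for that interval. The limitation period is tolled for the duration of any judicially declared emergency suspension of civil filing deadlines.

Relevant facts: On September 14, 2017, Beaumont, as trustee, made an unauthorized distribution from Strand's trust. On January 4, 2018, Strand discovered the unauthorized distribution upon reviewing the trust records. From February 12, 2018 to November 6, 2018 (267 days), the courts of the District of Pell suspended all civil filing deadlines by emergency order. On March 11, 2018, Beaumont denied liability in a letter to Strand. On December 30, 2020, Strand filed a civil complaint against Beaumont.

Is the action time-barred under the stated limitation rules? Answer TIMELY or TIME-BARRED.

TIME-BARRED

Because the rule ties accrual to occurrence, the claim accrued on September 14, 2017, not on the January 4, 2018 discovery date.
30 months from September 14, 2017 is March 14, 2020.
The emergency suspension of filing deadlines from February 12, 2018 to November 6, 2018 tolled the period for 267 days, extending the deadline to December 6, 2020.
Nothing else in the chronology tolls or restarts the period.
Filing on December 30, 2020 missed the December 6, 2020 deadline — the action is time-barred.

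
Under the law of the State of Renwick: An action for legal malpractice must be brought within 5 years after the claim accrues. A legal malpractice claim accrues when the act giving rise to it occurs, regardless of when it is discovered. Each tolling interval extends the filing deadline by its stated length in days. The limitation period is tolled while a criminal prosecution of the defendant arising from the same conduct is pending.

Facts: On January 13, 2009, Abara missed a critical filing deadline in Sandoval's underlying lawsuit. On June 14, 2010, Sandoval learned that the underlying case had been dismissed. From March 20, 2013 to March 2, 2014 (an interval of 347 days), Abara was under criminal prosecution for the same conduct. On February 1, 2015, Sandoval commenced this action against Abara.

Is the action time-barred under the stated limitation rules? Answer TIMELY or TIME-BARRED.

TIME-BARRED

Accrual is governed by the date of the act, so the period began to run on January 13, 2009; the later discovery on June 14, 2010 is irrelevant under the stated rule.
Adding the 5 years base period to January 13, 2009 gives a deadline of January 13, 2014, before any tolling.
The pending criminal prosecution from March 20, 2013 to March 2, 2014 tolled the period for 347 days, extending the deadline to December 26, 2014.
Filing on February 1, 2015 missed the December 26, 2014 deadline — the action is time-barred.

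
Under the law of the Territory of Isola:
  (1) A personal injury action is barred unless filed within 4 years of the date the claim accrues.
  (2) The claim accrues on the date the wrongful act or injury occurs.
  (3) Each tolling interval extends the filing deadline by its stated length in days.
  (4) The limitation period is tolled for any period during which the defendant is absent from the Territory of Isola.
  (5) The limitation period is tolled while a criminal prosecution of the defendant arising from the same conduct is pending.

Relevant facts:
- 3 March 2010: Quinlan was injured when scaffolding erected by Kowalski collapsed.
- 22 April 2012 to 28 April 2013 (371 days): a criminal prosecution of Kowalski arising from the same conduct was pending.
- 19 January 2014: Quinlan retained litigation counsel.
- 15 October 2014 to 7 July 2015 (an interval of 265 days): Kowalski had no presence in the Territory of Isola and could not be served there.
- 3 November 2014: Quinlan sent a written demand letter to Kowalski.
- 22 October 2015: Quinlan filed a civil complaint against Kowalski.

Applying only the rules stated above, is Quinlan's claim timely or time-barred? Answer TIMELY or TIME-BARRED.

TIMELY

The claim accrued on 3 March 2010, when the wrongful act occurred.
4 years from 3 March 2010 is 3 March 2014.
The pending criminal prosecution from 22 April 2012 to 28 April 2013 tolled the period for 371 days, extending the deadline to 9 March 2015.
The defendant's absence from the jurisdiction from 15 October 2014 to 7 July 2015 tolled the period for 265 days, extending the deadline to 29 November 2015.
None of the other events listed affects the running of the period under the stated rules.
Quinlan filed on 22 October 2015, before the 29 November 2015 deadline, so the action is timely.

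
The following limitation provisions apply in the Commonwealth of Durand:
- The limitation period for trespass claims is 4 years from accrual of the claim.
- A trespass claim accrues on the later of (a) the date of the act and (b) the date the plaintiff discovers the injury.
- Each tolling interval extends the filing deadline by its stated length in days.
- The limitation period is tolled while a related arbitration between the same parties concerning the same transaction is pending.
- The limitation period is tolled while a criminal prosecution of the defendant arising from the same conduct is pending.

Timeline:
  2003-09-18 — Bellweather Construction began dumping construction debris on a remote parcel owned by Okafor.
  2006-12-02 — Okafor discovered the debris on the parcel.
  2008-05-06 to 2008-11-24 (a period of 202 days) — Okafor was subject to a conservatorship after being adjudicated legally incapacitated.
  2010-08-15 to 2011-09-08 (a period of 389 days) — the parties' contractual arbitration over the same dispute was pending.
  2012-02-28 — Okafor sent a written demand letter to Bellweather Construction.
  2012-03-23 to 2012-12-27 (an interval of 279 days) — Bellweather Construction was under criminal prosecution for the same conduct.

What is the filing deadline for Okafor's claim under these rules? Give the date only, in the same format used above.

Taking the later of the act (2003-09-18) and discovery (2006-12-02), the claim accrued on 2006-12-02.
The untolled deadline — 4 years after 2006-12-02 — is 2010-12-02.
The pending related arbitration from 2010-08-15 to 2011-09-08 tolled the period for 389 days, extending the deadline to 2011-12-26.
The pending criminal prosecution from 2012-03-23 to 2012-12-27 began after the period had already run on 2011-12-26, so it has no tolling effect.
Although the plaintiff's incapacity ran from 2008-05-06 to 2008-11-24, the stated rules do not make that a tolling event, so it is disregarded.
The other events in the timeline have no effect on the limitation period under the stated rules.

2011-12-26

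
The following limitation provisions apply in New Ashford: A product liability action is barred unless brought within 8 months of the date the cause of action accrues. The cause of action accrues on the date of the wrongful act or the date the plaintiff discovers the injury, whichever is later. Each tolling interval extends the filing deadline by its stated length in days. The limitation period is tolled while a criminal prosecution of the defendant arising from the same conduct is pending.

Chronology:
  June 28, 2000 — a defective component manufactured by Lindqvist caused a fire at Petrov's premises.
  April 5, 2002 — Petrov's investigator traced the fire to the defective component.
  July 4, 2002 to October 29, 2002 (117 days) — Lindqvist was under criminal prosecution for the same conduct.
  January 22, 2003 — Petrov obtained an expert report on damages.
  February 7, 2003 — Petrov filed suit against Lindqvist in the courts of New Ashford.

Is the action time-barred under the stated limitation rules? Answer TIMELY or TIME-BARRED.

TIMELY

The claim accrued on April 5, 2002 — the later of the June 28, 2000 act and the April 5, 2002 discovery.
8 months from April 5, 2002 is December 5, 2002.
Because the pending criminal prosecution ran from July 4, 2002 to October 29, 2002, the deadline is extended by 117 days to April 1, 2003.
Nothing else in the chronology tolls or restarts the period.
The February 7, 2003 filing precedes the April 1, 2003 deadline; the claim is timely.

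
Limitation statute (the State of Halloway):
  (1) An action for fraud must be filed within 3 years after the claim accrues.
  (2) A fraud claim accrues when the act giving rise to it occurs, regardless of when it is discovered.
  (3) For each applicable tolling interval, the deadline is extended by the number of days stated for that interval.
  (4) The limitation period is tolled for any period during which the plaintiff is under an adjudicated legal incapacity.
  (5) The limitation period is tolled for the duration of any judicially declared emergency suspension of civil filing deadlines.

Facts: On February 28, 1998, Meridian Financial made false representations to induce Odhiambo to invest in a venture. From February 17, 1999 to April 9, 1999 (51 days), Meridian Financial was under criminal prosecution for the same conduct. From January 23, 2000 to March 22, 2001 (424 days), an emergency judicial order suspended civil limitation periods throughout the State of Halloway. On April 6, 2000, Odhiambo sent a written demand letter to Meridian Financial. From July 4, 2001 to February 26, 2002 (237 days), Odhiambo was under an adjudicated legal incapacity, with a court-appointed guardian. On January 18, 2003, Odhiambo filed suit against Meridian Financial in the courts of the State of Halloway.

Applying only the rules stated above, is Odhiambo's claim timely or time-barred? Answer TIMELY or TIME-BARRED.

The claim accrued on February 28, 1998, the date of the act.
The untolled deadline — 3 years after February 28, 1998 — is February 28, 2001.
Because the emergency suspension of filing deadlines ran from January 23, 2000 to March 22, 2001, the deadline is extended by 424 days to April 28, 2002.
Because the plaintiff's legal incapacity ran from July 4, 2001 to February 26, 2002, the deadline is extended by 237 days to December 21, 2002.
No stated provision tolls the period for a criminal prosecution, so the interval from February 17, 1999 to April 9, 1999 has no effect on the deadline.
The other events in the timeline have no effect on the limitation period under the stated rules.
Odhiambo filed on January 18, 2003, after the December 21, 2002 deadline, so the action is time-barred.

TIME-BARRED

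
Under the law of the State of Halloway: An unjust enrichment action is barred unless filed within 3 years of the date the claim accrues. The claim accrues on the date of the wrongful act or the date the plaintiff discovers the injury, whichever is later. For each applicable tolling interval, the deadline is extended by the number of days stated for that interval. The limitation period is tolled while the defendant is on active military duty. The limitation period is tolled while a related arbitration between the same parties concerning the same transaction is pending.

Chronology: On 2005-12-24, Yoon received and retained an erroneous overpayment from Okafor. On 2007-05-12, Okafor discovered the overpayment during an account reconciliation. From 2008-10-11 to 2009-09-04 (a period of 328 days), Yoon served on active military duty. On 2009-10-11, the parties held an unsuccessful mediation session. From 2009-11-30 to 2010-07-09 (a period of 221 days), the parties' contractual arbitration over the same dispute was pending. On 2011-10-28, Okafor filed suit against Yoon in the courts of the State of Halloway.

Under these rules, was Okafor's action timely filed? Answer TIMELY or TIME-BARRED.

Because discovery on 2007-05-12 post-dates the 2005-12-24 act, accrual under the later-of rule falls on 2007-05-12.
Adding the 3 years base period to 2007-05-12 gives a deadline of 2010-05-12, before any tolling.
Because the defendant's active military service ran from 2008-10-11 to 2009-09-04, the deadline is extended by 328 days to 2011-04-05.
The period was tolled for 221 days by the pending related arbitration (2009-11-30 to 2010-07-09), pushing the deadline to 2011-11-12.
None of the other events listed affects the running of the period under the stated rules.
The 2011-10-28 filing precedes the 2011-11-12 deadline; the claim is timely.

TIMELY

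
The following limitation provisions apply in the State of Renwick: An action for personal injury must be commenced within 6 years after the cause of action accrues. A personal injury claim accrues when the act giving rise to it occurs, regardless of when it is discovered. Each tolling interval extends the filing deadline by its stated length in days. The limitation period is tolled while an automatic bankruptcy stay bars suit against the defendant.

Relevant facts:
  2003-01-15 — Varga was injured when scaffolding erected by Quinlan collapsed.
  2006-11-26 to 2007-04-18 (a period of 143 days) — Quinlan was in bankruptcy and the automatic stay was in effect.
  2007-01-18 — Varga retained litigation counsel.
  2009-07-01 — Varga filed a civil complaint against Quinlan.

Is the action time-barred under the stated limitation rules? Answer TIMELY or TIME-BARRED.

The claim accrued on 2003-01-15, when the wrongful act occurred.
6 years from 2003-01-15 is 2009-01-15.
The automatic bankruptcy stay from 2006-11-26 to 2007-04-18 tolled the period for 143 days, extending the deadline to 2009-06-07.
The other events in the timeline have no effect on the limitation period under the stated rules.
Varga filed on 2009-07-01, after the 2009-06-07 deadline, so the action is time-barred.

TIME-BARRED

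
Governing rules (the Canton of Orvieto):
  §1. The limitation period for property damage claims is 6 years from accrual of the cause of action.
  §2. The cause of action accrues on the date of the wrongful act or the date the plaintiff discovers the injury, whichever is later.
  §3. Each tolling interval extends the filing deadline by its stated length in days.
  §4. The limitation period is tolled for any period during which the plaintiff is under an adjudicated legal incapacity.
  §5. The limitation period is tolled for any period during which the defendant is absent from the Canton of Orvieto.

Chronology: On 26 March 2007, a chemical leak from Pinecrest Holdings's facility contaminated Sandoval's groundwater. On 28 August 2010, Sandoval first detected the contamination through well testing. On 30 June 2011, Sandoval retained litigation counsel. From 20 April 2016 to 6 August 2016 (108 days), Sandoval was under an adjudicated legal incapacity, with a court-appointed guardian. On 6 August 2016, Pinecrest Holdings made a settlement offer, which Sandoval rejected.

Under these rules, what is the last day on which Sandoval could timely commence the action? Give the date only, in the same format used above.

Taking the later of the act (26 March 2007) and discovery (28 August 2010), the claim accrued on 28 August 2010.
6 years from 28 August 2010 is 28 August 2016.
The plaintiff's legal incapacity from 20 April 2016 to 6 August 2016 tolled the period for 108 days, extending the deadline to 14 December 2016.
Nothing else in the chronology tolls or restarts the period.

14 December 2016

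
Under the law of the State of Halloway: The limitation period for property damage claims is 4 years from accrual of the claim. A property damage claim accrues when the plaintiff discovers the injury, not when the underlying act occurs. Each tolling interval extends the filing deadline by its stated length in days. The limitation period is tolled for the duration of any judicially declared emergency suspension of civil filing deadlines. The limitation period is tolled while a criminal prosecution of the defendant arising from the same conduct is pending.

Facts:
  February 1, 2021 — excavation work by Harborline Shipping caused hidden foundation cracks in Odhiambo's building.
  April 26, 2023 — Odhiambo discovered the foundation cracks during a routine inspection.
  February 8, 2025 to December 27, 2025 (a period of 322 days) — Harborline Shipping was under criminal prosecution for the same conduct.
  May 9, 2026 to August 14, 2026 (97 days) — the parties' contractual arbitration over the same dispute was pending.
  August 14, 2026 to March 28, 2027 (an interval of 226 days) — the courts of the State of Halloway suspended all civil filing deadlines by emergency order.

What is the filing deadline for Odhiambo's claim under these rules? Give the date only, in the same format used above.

October 25, 2028

The claim did not accrue until Odhiambo discovered the injury on April 26, 2023; the February 1, 2021 act date does not start the clock under the stated rule.
The untolled deadline — 4 years after April 26, 2023 — is April 26, 2027.
The period was tolled for 322 days by the pending criminal prosecution (February 8, 2025 to December 27, 2025), pushing the deadline to March 13, 2028.
Because the emergency suspension of filing deadlines ran from August 14, 2026 to March 28, 2027, the deadline is extended by 226 days to October 25, 2028.
The pending related arbitration from May 9, 2026 to August 14, 2026 does not toll the period, because no stated rule makes a pending arbitration a tolling event.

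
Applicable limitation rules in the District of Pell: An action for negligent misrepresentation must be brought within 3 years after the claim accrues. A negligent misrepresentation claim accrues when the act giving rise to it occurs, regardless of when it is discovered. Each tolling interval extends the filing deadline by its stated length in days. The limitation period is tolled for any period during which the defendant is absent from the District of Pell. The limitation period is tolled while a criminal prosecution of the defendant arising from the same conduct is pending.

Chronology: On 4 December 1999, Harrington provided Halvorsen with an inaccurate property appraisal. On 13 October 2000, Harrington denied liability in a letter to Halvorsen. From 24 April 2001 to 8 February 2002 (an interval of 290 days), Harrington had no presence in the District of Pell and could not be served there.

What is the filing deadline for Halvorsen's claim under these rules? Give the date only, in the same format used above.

20 September 2003

The claim accrued on 4 December 1999, when the wrongful act occurred.
The untolled deadline — 3 years after 4 December 1999 — is 4 December 2002.
The defendant's absence from the jurisdiction from 24 April 2001 to 8 February 2002 tolled the period for 290 days, extending the deadline to 20 September 2003.
Nothing else in the chronology tolls or restarts the period.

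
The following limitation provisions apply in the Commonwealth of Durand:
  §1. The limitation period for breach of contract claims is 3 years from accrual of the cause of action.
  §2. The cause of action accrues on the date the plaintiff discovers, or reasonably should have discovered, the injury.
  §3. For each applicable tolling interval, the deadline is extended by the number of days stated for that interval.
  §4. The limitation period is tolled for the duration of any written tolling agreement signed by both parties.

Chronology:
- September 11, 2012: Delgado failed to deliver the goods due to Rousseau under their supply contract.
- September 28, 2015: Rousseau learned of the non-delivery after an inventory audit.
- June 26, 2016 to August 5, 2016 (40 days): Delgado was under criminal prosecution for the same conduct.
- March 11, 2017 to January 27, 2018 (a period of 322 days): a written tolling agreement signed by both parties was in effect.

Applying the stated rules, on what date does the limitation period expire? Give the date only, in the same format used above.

The claim did not accrue until Rousseau discovered the injury on September 28, 2015; the September 11, 2012 act date does not start the clock under the stated rule.
Adding the 3 years base period to September 28, 2015 gives a deadline of September 28, 2018, before any tolling.
The written tolling agreement from March 11, 2017 to January 27, 2018 tolled the period for 322 days, extending the deadline to August 16, 2019.
The pending criminal prosecution from June 26, 2016 to August 5, 2016 does not toll the period, because no stated rule makes a criminal prosecution a tolling event.

August 16, 2019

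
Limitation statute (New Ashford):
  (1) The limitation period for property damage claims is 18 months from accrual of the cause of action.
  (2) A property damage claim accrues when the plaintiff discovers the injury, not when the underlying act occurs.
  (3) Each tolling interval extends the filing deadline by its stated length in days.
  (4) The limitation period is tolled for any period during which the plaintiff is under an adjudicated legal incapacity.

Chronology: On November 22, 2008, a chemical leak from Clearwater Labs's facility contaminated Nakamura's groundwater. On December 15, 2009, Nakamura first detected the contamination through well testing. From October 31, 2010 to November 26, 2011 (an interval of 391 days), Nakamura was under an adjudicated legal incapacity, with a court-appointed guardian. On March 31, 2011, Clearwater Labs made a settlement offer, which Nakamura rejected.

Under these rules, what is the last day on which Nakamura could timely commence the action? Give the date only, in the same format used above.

July 10, 2012

Under the discovery rule, the claim accrued on December 15, 2009, when Nakamura discovered the injury — not on the November 22, 2008 date of the underlying act.
18 months from December 15, 2009 is June 15, 2011.
The period was tolled for 391 days by the plaintiff's legal incapacity (October 31, 2010 to November 26, 2011), pushing the deadline to July 10, 2012.
None of the other events listed affects the running of the period under the stated rules.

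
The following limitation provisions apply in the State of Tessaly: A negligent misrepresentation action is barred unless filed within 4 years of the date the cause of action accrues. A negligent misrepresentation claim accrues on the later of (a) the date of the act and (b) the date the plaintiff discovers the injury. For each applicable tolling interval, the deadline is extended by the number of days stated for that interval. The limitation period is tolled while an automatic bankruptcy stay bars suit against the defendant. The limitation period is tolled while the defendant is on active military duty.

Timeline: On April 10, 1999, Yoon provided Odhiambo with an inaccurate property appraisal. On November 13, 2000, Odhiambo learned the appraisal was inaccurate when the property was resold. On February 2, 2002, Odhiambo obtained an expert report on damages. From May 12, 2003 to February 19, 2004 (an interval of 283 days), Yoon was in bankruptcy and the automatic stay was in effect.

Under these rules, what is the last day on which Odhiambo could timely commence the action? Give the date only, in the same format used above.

Taking the later of the act (April 10, 1999) and discovery (November 13, 2000), the claim accrued on November 13, 2000.
4 years from November 13, 2000 is November 13, 2004.
Because the automatic bankruptcy stay ran from May 12, 2003 to February 19, 2004, the deadline is extended by 283 days to August 23, 2005.
Nothing else in the chronology tolls or restarts the period.

August 23, 2005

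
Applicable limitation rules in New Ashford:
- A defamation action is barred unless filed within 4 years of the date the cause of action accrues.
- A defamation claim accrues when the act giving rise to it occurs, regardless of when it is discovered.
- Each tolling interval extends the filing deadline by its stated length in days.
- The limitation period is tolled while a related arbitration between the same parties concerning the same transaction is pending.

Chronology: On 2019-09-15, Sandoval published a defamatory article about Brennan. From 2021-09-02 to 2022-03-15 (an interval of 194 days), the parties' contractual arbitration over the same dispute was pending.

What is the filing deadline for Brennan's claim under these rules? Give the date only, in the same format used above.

2024-03-27

The limitation period began to run on 2019-09-15.
The untolled deadline — 4 years after 2019-09-15 — is 2023-09-15.
The pending related arbitration from 2021-09-02 to 2022-03-15 tolled the period for 194 days, extending the deadline to 2024-03-27.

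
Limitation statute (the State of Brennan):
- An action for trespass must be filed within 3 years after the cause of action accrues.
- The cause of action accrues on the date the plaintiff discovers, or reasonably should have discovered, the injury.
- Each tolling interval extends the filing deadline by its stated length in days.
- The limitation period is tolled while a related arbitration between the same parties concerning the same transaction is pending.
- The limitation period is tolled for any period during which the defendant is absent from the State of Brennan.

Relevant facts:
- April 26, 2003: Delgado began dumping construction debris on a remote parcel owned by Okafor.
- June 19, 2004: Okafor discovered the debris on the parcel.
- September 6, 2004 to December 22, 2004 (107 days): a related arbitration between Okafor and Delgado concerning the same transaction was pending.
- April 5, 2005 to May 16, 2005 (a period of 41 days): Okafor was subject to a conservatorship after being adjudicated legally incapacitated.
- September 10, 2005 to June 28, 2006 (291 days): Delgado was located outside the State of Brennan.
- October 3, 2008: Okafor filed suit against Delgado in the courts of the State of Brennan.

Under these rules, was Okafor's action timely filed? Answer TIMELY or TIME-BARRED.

TIME-BARRED

Under the discovery rule, the claim accrued on June 19, 2004, when Okafor discovered the injury — not on the April 26, 2003 date of the underlying act.
3 years from June 19, 2004 is June 19, 2007.
The pending related arbitration from September 6, 2004 to December 22, 2004 tolled the period for 107 days, extending the deadline to October 4, 2007.
Because the defendant's absence from the jurisdiction ran from September 10, 2005 to June 28, 2006, the deadline is extended by 291 days to July 21, 2008.
No stated provision tolls the period for the plaintiff's incapacity, so the interval from April 5, 2005 to May 16, 2005 has no effect on the deadline.
Filing on October 3, 2008 missed the July 21, 2008 deadline — the action is time-barred.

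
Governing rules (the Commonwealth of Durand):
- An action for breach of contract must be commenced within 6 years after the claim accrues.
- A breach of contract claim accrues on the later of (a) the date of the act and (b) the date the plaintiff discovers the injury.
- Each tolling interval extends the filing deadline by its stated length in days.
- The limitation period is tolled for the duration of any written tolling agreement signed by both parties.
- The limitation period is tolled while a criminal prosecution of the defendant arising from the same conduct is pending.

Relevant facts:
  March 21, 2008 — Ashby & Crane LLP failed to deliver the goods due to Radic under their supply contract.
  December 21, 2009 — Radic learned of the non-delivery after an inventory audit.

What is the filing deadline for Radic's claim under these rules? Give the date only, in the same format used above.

Taking the later of the act (March 21, 2008) and discovery (December 21, 2009), the claim accrued on December 21, 2009.
Adding the 6 years base period to December 21, 2009 gives a deadline of December 21, 2015, before any tolling.

December 21, 2015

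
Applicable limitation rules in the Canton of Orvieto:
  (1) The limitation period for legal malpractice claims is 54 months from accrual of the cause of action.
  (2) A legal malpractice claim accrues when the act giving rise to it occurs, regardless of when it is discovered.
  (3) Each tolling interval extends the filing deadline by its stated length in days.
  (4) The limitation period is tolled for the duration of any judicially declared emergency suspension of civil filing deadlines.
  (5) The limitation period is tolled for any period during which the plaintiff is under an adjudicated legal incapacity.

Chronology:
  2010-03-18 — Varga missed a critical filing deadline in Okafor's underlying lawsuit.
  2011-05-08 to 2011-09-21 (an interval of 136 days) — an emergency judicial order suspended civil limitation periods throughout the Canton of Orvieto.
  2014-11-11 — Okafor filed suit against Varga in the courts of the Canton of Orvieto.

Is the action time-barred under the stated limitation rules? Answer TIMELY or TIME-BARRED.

The cause of action accrued on 2010-03-18, the date of the act.
54 months from 2010-03-18 is 2014-09-18.
The period was tolled for 136 days by the emergency suspension of filing deadlines (2011-05-08 to 2011-09-21), pushing the deadline to 2015-02-01.
Filing on 2014-11-11 beat the 2015-02-01 deadline — the action is timely.

TIMELY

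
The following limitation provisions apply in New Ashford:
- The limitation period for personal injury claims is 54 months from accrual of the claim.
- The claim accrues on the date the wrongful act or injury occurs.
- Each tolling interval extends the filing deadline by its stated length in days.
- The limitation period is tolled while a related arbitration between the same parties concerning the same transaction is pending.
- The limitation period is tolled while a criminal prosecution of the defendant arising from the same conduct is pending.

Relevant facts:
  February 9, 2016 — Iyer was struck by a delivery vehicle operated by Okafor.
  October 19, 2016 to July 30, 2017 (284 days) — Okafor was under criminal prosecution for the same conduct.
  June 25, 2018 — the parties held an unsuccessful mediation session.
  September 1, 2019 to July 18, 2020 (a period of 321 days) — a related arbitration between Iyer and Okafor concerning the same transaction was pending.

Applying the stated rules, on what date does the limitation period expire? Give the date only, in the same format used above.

April 6, 2022

The claim accrued on February 9, 2016, when the wrongful act occurred.
The untolled deadline — 54 months after February 9, 2016 — is August 9, 2020.
The period was tolled for 284 days by the pending criminal prosecution (October 19, 2016 to July 30, 2017), pushing the deadline to May 20, 2021.
Because the pending related arbitration ran from September 1, 2019 to July 18, 2020, the deadline is extended by 321 days to April 6, 2022.
Nothing else in the chronology tolls or restarts the period.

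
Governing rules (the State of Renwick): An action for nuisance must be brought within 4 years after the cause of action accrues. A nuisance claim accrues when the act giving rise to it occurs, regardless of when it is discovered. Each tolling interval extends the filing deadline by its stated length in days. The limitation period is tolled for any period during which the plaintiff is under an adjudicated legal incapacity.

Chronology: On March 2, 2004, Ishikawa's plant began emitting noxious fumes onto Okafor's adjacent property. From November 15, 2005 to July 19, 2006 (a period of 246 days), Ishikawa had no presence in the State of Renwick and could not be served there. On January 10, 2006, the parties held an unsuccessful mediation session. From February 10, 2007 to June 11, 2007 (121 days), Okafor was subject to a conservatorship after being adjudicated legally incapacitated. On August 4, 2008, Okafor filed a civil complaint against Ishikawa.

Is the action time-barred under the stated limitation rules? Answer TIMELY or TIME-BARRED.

TIME-BARRED

The limitation period began to run on March 2, 2004.
4 years from March 2, 2004 is March 2, 2008.
The period was tolled for 121 days by the plaintiff's legal incapacity (February 10, 2007 to June 11, 2007), pushing the deadline to July 1, 2008.
The defendant's absence from the jurisdiction from November 15, 2005 to July 19, 2006 does not toll the period, because no stated rule makes the defendant's absence a tolling event.
None of the other events listed affects the running of the period under the stated rules.
Okafor filed on August 4, 2008, after the July 1, 2008 deadline, so the action is time-barred.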